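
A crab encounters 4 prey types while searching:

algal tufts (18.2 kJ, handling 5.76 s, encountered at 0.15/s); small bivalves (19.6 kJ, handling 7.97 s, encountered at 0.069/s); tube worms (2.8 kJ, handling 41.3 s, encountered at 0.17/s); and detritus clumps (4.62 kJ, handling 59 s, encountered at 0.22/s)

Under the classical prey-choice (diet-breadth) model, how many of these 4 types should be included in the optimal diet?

2

Rank by E/h (kJ/s): algal tufts 3.16, small bivalves 2.46, detritus clumps 0.0783, tube worms 0.0678. Include each in turn until the next type's E/h falls below the running intake rate.
Rate on top 1: 1.465. small bivalves: 2.46 > 1.465 → include.
Rate on top 2: 1.691. detritus clumps: 0.0783 < 1.691 → exclude; stop.
Optimal diet: algal tufts, small bivalves — 2 of 4 types.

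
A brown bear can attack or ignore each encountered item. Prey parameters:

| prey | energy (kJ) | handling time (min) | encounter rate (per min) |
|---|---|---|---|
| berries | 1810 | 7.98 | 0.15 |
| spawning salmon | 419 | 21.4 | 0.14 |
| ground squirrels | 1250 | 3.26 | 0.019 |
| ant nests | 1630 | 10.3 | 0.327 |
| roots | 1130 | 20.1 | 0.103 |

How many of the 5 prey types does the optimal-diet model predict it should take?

3

E/h in descending order: ground squirrels 383, berries 227, ant nests 158, roots 56.2, spawning salmon 19.6 kJ/min. The optimal diet is the largest prefix of this list for which every included type satisfies E_i/h_i > R on the types above it.
Rate on top 1: 22.36. berries: 227 > 22.36 → include.
Rate on top 2: 130.7. ant nests: 158 > 130.7 → include.
Rate on top 3: 147.2. roots: 56.2 < 147.2 → exclude; stop.
Optimal diet: ground squirrels, berries, ant nests — 3 of 5 types.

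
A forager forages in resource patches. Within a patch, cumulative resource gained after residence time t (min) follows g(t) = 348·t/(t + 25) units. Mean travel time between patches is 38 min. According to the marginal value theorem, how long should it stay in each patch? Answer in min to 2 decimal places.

Maximise g(t)/(T+t): set derivative to zero → g'(t)(T+t) = g(t).
g'(t) = 348·25/(t + 25)². Setting 348·25/(t+25)² = 348t/[(t+25)(38+t)] gives 25(38+t) = t(t+25), so t² = 25×38 = 950.
t* = √950 = 30.82 min.

30.82 min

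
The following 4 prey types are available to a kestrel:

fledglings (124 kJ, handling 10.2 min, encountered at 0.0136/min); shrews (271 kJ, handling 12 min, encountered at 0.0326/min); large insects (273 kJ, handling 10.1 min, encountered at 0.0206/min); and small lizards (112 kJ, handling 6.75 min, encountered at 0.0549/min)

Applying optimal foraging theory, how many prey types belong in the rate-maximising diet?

Rank by E/h (kJ/min): large insects 27, shrews 22.6, small lizards 16.6, fledglings 12.2. Include each in turn until the next type's E/h falls below the running intake rate.
Rate on top 1: 4.655. shrews: 22.6 > 4.655 → include.
Rate on top 2: 9.041. small lizards: 16.6 > 9.041 → include.
Rate on top 3: 10.46. fledglings: 12.2 > 10.46 → include.
Optimal diet: large insects, shrews, small lizards, fledglings — 4 of 4 types.

4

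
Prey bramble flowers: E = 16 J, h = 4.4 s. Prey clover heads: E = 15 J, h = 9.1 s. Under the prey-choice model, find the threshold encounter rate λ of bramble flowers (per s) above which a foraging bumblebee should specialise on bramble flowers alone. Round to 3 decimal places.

0.188 per s

At the threshold, the rate on bramble flowers alone equals the profitability of clover heads: λ·16/(1 + λ·4.4) = 15/9.1 = 1.648.
Rearranging, λ(16 − 1.648×4.4) = 1.648, so λ = 1.648/8.747 = 0.1884 per s.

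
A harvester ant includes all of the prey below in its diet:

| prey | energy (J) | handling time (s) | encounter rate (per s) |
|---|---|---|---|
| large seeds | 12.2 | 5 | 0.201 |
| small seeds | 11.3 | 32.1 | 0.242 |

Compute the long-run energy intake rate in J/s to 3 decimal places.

0.531 J/s

R = (0.201×12.2 + 0.242×11.3) / (1 + 0.201×5 + 0.242×32.1) = 5.187/9.773 = 0.5307 J/s.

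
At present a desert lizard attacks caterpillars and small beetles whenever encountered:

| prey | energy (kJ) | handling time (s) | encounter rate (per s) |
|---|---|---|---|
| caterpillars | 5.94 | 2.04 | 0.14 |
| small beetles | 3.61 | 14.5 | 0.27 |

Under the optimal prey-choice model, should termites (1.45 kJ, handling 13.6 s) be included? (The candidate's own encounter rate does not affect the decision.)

No

Intake rate on the current diet: R = (0.14×5.94 + 0.27×3.61) / (1 + 0.14×2.04 + 0.27×14.5) = 1.806/5.201 = 0.3473 kJ/s.
termites: E/h = 1.45/13.6 = 0.1066 kJ/s.
0.1066 < 0.3473, so adding termites would lower the average — exclude it.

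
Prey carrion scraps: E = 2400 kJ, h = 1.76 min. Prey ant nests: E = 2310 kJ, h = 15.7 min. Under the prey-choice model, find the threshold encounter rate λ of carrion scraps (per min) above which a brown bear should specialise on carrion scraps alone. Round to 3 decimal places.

0.069 per min

The zero-one rule: include ant nests iff E₂/h₂ > λE₁/(1+λh₁). Equality gives the switch point.
λE₁h₂ = E₂ + λE₂h₁ ⇒ λ = E₂/(E₁h₂ − E₂h₁) = 2310/(3.768e+04 − 4066) = 0.06872 per min.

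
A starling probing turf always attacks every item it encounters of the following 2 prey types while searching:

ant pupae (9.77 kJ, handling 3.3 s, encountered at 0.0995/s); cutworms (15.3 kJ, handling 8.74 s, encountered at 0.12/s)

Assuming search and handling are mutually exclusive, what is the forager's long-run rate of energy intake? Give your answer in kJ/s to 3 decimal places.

1.181 kJ/s

R = (0.0995×9.77 + 0.12×15.3) / (1 + 0.0995×3.3 + 0.12×8.74) = 2.808/2.377 = 1.181 kJ/s.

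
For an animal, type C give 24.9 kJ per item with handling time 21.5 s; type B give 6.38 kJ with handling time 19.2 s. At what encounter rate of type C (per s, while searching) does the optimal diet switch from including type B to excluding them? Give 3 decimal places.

0.019 per s

At the threshold, the rate on type C alone equals the profitability of type B: λ·24.9/(1 + λ·21.5) = 6.38/19.2 = 0.3323.
Rearranging, λ(24.9 − 0.3323×21.5) = 0.3323, so λ = 0.3323/17.76 = 0.01871 per s.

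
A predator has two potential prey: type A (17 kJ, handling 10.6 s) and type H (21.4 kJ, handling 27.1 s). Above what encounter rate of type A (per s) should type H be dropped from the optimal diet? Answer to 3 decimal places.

At the threshold, the rate on type A alone equals the profitability of type H: λ·17/(1 + λ·10.6) = 21.4/27.1 = 0.7897.
Rearranging, λ(17 − 0.7897×10.6) = 0.7897, so λ = 0.7897/8.63 = 0.09151 per s.

0.092 per s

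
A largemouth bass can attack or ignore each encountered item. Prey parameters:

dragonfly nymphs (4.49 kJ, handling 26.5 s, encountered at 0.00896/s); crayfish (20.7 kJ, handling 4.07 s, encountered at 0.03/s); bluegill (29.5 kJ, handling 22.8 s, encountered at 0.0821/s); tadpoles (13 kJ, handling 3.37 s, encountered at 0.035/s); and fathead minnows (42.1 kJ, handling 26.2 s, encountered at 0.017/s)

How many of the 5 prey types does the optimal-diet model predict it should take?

Profitabilities (E/h, kJ/s): crayfish 5.09, tadpoles 3.86, fathead minnows 1.61, bluegill 1.29, dragonfly nymphs 0.169. Add prey in this order while the next type's profitability exceeds the intake rate on those already taken.
Rate on top 1: 0.5534. tadpoles: 3.86 > 0.5534 → include.
Rate on top 2: 0.8677. fathead minnows: 1.61 > 0.8677 → include.
Rate on top 3: 1.063. bluegill: 1.29 > 1.063 → include.
Rate on top 4: 1.184. dragonfly nymphs: 0.169 < 1.184 → exclude; stop.
Optimal diet: crayfish, tadpoles, fathead minnows, bluegill — 4 of 5 types.

4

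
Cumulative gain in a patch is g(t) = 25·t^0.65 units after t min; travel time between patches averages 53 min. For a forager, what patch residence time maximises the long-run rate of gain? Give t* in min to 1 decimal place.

98.4 min

By the marginal value theorem, leave when the instantaneous gain rate g'(t) equals the habitat-wide average g(t)/(T + t).
g'(t) = 0.65·25·t^-0.35. Setting 0.65·25·t^-0.35 = 25·t^0.65/(53+t) gives 0.65(53+t) = t, so 0.35·t = 0.65×53.
t* = 0.65×53/0.35 = 98.43 min.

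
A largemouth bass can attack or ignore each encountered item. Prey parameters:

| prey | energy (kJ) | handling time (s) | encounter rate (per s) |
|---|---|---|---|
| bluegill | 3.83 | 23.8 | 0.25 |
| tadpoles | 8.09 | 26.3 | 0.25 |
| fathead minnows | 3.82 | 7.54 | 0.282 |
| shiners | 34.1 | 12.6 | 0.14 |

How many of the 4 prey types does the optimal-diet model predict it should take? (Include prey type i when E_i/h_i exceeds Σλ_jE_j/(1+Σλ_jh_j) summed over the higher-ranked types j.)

1

Profitabilities (E/h, kJ/s): shiners 2.71, fathead minnows 0.507, tadpoles 0.308, bluegill 0.161. Add prey in this order while the next type's profitability exceeds the intake rate on those already taken.
Rate on top 1: 1.727. fathead minnows: 0.507 < 1.727 → exclude; stop.
Optimal diet: shiners — 1 of 4 types.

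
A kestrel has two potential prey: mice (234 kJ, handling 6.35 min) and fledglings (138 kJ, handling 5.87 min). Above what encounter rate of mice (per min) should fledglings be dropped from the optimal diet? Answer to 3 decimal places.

0.278 per min

The zero-one rule: include fledglings iff E₂/h₂ > λE₁/(1+λh₁). Equality gives the switch point.
λE₁h₂ = E₂ + λE₂h₁ ⇒ λ = E₂/(E₁h₂ − E₂h₁) = 138/(1374 − 876.3) = 0.2775 per min.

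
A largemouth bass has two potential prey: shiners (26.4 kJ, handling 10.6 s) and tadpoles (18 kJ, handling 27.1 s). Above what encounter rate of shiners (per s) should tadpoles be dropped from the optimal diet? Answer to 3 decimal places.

The zero-one rule: include tadpoles iff E₂/h₂ > λE₁/(1+λh₁). Equality gives the switch point.
λE₁h₂ = E₂ + λE₂h₁ ⇒ λ = E₂/(E₁h₂ − E₂h₁) = 18/(715.4 − 190.8) = 0.03431 per s.

0.034 per s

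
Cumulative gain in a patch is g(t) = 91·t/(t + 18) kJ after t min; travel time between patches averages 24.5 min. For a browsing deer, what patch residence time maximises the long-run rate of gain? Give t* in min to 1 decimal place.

Optimal t* satisfies g'(t*) = g(t*)/(T + t*).
g'(t) = 91·18/(t + 18)². Setting 91·18/(t+18)² = 91t/[(t+18)(24.5+t)] gives 18(24.5+t) = t(t+18), so t² = 18×24.5 = 441.
t* = √441 = 21 min.

21.0 min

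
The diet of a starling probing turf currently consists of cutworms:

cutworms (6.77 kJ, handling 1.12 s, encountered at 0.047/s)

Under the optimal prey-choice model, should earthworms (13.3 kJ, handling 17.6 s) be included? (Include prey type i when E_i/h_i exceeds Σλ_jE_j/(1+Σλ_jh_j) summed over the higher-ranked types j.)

On cutworms alone, R = ΣλE/(1+Σλh) = 0.3182/1.053 = 0.3023 kJ/s.
earthworms: E/h = 13.3/17.6 = 0.7557 kJ/s.
0.7557 > 0.3023, so adding earthworms raises the average — include it.

Yes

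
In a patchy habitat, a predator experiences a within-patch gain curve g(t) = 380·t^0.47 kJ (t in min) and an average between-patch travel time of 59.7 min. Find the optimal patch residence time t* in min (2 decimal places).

Optimal t* satisfies g'(t*) = g(t*)/(T + t*).
g'(t) = 0.47·380·t^-0.53. Setting 0.47·380·t^-0.53 = 380·t^0.47/(59.7+t) gives 0.47(59.7+t) = t, so 0.53·t = 0.47×59.7.
t* = 0.47×59.7/0.53 = 52.94 min.

52.94 min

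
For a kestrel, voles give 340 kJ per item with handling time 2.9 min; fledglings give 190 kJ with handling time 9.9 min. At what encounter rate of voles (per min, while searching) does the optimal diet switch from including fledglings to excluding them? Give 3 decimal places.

0.067 per min

The zero-one rule: include fledglings iff E₂/h₂ > λE₁/(1+λh₁). Equality gives the switch point.
λE₁h₂ = E₂ + λE₂h₁ ⇒ λ = E₂/(E₁h₂ − E₂h₁) = 190/(3366 − 551) = 0.0675 per min.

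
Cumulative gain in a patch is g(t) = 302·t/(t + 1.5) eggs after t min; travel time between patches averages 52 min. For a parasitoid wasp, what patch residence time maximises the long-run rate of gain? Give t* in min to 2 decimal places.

By the marginal value theorem, leave when the instantaneous gain rate g'(t) equals the habitat-wide average g(t)/(T + t).
g'(t) = 302·1.5/(t + 1.5)². Setting 302·1.5/(t+1.5)² = 302t/[(t+1.5)(52+t)] gives 1.5(52+t) = t(t+1.5), so t² = 1.5×52 = 78.
t* = √78 = 8.832 min.

8.83 min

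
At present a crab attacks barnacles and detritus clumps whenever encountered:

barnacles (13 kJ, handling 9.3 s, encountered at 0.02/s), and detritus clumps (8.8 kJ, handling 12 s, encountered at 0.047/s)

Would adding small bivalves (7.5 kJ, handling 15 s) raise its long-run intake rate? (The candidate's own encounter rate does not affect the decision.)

On barnacles and detritus clumps alone, R = ΣλE/(1+Σλh) = 0.6736/1.75 = 0.3849 kJ/s.
small bivalves: E/h = 7.5/15 = 0.5 kJ/s.
Since 0.5 > R, including small bivalves increases the long-run rate.

Yes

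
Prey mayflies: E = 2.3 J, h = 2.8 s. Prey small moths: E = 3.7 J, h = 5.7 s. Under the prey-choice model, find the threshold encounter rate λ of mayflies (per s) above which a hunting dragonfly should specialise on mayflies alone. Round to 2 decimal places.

The zero-one rule: include small moths iff E₂/h₂ > λE₁/(1+λh₁). Equality gives the switch point.
λE₁h₂ = E₂ + λE₂h₁ ⇒ λ = E₂/(E₁h₂ − E₂h₁) = 3.7/(13.11 − 10.36) = 1.345 per s.

1.35 per s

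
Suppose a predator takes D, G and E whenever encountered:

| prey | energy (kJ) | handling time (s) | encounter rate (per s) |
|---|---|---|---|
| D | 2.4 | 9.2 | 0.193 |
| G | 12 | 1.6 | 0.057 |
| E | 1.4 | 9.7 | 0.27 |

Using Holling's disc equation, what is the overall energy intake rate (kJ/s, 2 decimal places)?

Energy encountered per unit search time: 0.193×2.4 + 0.057×12 + 0.27×1.4 = 1.525 kJ/s.
Handling time per unit search time: 0.193×9.2 + 0.057×1.6 + 0.27×9.7 = 4.486.
Rate = 1.525/(1 + 4.486) = 0.278 kJ/s.

0.28 kJ/s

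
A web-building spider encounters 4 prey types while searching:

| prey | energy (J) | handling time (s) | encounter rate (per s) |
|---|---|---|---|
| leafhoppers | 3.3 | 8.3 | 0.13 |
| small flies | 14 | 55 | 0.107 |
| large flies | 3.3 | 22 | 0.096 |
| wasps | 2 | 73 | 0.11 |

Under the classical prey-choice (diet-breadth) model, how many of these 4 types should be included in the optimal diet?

E/h in descending order: leafhoppers 0.398, small flies 0.255, large flies 0.15, wasps 0.0274 J/s. The optimal diet is the largest prefix of this list for which every included type satisfies E_i/h_i > R on the types above it.
Rate on top 1: 0.2063. small flies: 0.255 > 0.2063 → include.
Rate on top 2: 0.242. large flies: 0.15 < 0.242 → exclude; stop.
Optimal diet: leafhoppers, small flies — 2 of 4 types.

2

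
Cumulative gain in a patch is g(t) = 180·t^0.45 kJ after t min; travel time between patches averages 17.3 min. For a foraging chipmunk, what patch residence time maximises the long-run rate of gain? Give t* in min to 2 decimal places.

Maximise g(t)/(T+t): set derivative to zero → g'(t)(T+t) = g(t).
g'(t) = 0.45·180·t^-0.55. Setting 0.45·180·t^-0.55 = 180·t^0.45/(17.3+t) gives 0.45(17.3+t) = t, so 0.55·t = 0.45×17.3.
t* = 0.45×17.3/0.55 = 14.15 min.

14.15 min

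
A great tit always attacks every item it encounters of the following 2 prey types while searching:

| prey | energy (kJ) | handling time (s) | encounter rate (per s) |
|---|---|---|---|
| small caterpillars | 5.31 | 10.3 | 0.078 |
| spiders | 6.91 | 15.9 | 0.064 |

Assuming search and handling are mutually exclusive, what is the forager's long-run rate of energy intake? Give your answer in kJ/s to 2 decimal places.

R = Σλ_iE_i / (1 + Σλ_ih_i)
Numerator: 0.078×5.31 + 0.064×6.91 = 0.8564
Denominator: 1 + 0.078×10.3 + 0.064×15.9 = 2.821
R = 0.8564/2.821 = 0.3036 kJ/s

0.30 kJ/s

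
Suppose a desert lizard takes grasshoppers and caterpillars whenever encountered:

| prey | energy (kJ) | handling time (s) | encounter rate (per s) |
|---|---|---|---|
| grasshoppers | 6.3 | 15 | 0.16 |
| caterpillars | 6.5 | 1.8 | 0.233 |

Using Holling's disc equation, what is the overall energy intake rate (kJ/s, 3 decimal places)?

R = Σλ_iE_i / (1 + Σλ_ih_i)
Numerator: 0.16×6.3 + 0.233×6.5 = 2.522
Denominator: 1 + 0.16×15 + 0.233×1.8 = 3.819
R = 2.522/3.819 = 0.6604 kJ/s

0.660 kJ/s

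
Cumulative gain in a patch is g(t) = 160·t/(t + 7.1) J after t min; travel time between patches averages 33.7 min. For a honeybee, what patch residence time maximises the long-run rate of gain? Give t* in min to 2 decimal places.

15.47 min

Maximise g(t)/(T+t): set derivative to zero → g'(t)(T+t) = g(t).
g'(t) = 160·7.1/(t + 7.1)². Setting 160·7.1/(t+7.1)² = 160t/[(t+7.1)(33.7+t)] gives 7.1(33.7+t) = t(t+7.1), so t² = 7.1×33.7 = 239.3.
t* = √239.3 = 15.47 min.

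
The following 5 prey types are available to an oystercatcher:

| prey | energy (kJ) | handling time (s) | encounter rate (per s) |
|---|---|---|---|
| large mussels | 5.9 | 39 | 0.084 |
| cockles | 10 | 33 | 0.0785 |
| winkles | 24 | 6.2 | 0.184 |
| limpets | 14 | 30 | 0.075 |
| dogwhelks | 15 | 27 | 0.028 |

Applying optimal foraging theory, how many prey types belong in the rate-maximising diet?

1

Rank by E/h (kJ/s): winkles 3.87, dogwhelks 0.556, limpets 0.467, cockles 0.303, large mussels 0.151. Include each in turn until the next type's E/h falls below the running intake rate.
Rate on top 1: 2.063. dogwhelks: 0.556 < 2.063 → exclude; stop.
Optimal diet: winkles — 1 of 5 types.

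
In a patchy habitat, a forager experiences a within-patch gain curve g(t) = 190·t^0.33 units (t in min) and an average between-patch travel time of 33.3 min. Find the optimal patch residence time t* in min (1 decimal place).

16.4 min

Optimal t* satisfies g'(t*) = g(t*)/(T + t*).
g'(t) = 0.33·190·t^-0.67. Setting 0.33·190·t^-0.67 = 190·t^0.33/(33.3+t) gives 0.33(33.3+t) = t, so 0.67·t = 0.33×33.3.
t* = 0.33×33.3/0.67 = 16.4 min.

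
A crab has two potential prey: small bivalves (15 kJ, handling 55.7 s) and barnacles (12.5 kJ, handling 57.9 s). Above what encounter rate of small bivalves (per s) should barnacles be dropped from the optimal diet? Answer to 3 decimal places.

0.073 per s

Drop barnacles once their profitability E₂/h₂ falls below the rate achievable on small bivalves alone: E₂/h₂ = λE₁/(1 + λh₁).
Solve for λ: λE₁h₂ = E₂(1 + λh₁) → λ(E₁h₂ − E₂h₁) = E₂ → λ = E₂/(E₁h₂ − E₂h₁).
λ = 12.5/(15×57.9 − 12.5×55.7) = 12.5/172.2 = 0.07257 per s.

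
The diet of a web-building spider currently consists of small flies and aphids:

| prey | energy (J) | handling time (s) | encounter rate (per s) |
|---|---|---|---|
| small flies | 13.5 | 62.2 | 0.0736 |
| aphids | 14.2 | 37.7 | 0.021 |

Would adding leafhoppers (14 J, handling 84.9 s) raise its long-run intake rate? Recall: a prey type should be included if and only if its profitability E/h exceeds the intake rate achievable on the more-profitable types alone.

No

Intake rate on the current diet: R = (0.0736×13.5 + 0.021×14.2) / (1 + 0.0736×62.2 + 0.021×37.7) = 1.292/6.37 = 0.2028 J/s.
Profitability of leafhoppers: 14/84.9 = 0.1649 J/s.
Since 0.1649 < R, time spent handling leafhoppers is better spent searching.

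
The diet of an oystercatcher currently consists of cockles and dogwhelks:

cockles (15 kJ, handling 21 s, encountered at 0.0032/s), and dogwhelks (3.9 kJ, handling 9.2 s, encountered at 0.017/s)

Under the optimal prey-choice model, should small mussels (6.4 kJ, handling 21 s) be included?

Yes

On cockles and dogwhelks alone, R = ΣλE/(1+Σλh) = 0.1143/1.224 = 0.09341 kJ/s.
Profitability of small mussels: 6.4/21 = 0.3048 kJ/s.
Since 0.3048 > R, including small mussels increases the long-run rate.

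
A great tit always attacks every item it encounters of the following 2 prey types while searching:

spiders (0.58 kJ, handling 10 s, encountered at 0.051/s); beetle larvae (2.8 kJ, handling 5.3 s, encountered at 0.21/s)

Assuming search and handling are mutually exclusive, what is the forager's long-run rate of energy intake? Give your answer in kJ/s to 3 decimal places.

0.235 kJ/s

R = Σλ_iE_i / (1 + Σλ_ih_i)
Numerator: 0.051×0.58 + 0.21×2.8 = 0.6176
Denominator: 1 + 0.051×10 + 0.21×5.3 = 2.623
R = 0.6176/2.623 = 0.2354 kJ/s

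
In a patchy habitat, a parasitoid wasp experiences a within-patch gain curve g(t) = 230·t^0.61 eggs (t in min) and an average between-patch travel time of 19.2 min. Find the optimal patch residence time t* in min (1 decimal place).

30.0 min

Maximise g(t)/(T+t): set derivative to zero → g'(t)(T+t) = g(t).
g'(t) = 0.61·230·t^-0.39. Setting 0.61·230·t^-0.39 = 230·t^0.61/(19.2+t) gives 0.61(19.2+t) = t, so 0.39·t = 0.61×19.2.
t* = 0.61×19.2/0.39 = 30.03 min.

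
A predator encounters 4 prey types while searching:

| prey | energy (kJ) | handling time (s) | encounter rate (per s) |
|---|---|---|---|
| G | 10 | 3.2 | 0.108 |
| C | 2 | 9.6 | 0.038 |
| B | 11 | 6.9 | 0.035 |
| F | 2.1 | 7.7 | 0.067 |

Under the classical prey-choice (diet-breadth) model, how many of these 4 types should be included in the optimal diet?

E/h in descending order: G 3.12, B 1.59, F 0.273, C 0.208 kJ/s. The optimal diet is the largest prefix of this list for which every included type satisfies E_i/h_i > R on the types above it.
Rate on top 1: 0.8026. B: 1.59 > 0.8026 → include.
Rate on top 2: 0.9231. F: 0.273 < 0.9231 → exclude; stop.
Optimal diet: G, B — 2 of 4 types.

2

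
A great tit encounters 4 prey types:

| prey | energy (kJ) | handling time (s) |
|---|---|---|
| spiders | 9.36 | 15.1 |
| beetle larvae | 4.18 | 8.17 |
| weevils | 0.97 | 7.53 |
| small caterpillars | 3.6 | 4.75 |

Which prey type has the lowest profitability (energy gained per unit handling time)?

weevils

Profitability E/h (kJ/s): spiders = 9.36/15.1 = 0.62, beetle larvae = 4.18/8.17 = 0.512, weevils = 0.97/7.53 = 0.129, small caterpillars = 3.6/4.75 = 0.758.
Ranked: small caterpillars > spiders > beetle larvae > weevils.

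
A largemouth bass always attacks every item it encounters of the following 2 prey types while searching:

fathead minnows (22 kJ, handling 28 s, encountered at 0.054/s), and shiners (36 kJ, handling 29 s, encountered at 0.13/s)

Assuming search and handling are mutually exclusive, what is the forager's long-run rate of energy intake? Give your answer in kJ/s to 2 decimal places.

R = Σλ_iE_i / (1 + Σλ_ih_i)
Numerator: 0.054×22 + 0.13×36 = 5.868
Denominator: 1 + 0.054×28 + 0.13×29 = 6.282
R = 5.868/6.282 = 0.9341 kJ/s

0.93 kJ/s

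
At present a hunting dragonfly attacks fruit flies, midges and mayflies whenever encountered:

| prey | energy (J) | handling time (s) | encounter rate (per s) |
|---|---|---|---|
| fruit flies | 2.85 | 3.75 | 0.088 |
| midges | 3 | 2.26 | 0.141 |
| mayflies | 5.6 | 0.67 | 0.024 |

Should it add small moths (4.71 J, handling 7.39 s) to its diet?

Yes

Current rate: (0.088×2.85 + 0.141×3 + 0.024×5.6)/(1 + 0.088×3.75 + 0.141×2.26 + 0.024×0.67) = 0.4855 J/s.
small moths: E/h = 4.71/7.39 = 0.6373 J/s.
Since 0.6373 > R, including small moths increases the long-run rate.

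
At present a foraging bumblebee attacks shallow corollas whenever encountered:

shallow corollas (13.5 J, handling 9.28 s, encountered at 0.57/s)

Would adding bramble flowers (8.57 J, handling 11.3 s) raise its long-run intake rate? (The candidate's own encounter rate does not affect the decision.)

No

Intake rate on the current diet: R = (0.57×13.5) / (1 + 0.57×9.28) = 7.695/6.29 = 1.223 J/s.
Profitability of bramble flowers: 8.57/11.3 = 0.7584 J/s.
0.7584 < 1.223, so adding bramble flowers would lower the average — exclude it.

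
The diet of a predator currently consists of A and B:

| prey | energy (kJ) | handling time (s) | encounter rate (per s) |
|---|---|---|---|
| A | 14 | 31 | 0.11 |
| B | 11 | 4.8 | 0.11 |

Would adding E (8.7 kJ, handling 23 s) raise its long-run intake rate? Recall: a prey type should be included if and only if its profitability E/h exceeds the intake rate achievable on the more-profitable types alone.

Intake rate on the current diet: R = (0.11×14 + 0.11×11) / (1 + 0.11×31 + 0.11×4.8) = 2.75/4.938 = 0.5569 kJ/s.
Profitability of E: 8.7/23 = 0.3783 kJ/s.
Since 0.3783 < R, time spent handling E is better spent searching.

No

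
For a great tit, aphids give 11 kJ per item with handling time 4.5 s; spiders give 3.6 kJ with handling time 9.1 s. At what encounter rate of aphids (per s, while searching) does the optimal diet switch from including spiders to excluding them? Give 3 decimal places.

At the threshold, the rate on aphids alone equals the profitability of spiders: λ·11/(1 + λ·4.5) = 3.6/9.1 = 0.3956.
Rearranging, λ(11 − 0.3956×4.5) = 0.3956, so λ = 0.3956/9.22 = 0.04291 per s.

0.043 per s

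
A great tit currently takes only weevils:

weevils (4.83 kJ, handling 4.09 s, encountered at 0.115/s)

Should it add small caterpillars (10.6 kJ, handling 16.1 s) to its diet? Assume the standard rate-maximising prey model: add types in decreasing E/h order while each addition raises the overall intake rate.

Yes

Intake rate on the current diet: R = (0.115×4.83) / (1 + 0.115×4.09) = 0.5554/1.47 = 0.3778 kJ/s.
Profitability of small caterpillars: 10.6/16.1 = 0.6584 kJ/s.
Since 0.6584 > R, including small caterpillars increases the long-run rate.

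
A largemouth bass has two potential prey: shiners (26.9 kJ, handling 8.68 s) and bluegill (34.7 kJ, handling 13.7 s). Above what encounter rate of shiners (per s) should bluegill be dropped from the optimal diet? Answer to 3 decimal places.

0.515 per s

At the threshold, the rate on shiners alone equals the profitability of bluegill: λ·26.9/(1 + λ·8.68) = 34.7/13.7 = 2.533.
Rearranging, λ(26.9 − 2.533×8.68) = 2.533, so λ = 2.533/4.915 = 0.5153 per s.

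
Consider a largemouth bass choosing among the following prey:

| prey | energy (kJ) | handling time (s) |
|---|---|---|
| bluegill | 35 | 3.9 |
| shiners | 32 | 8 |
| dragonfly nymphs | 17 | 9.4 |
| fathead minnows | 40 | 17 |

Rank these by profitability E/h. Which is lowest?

dragonfly nymphs

Profitability E/h (kJ/s): bluegill = 35/3.9 = 8.97, shiners = 32/8 = 4, dragonfly nymphs = 17/9.4 = 1.81, fathead minnows = 40/17 = 2.35.
Ranked: bluegill > shiners > fathead minnows > dragonfly nymphs.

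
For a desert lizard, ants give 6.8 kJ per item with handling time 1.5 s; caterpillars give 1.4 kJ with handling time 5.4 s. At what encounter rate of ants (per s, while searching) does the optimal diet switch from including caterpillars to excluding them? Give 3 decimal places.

The zero-one rule: include caterpillars iff E₂/h₂ > λE₁/(1+λh₁). Equality gives the switch point.
λE₁h₂ = E₂ + λE₂h₁ ⇒ λ = E₂/(E₁h₂ − E₂h₁) = 1.4/(36.72 − 2.1) = 0.04044 per s.

0.040 per s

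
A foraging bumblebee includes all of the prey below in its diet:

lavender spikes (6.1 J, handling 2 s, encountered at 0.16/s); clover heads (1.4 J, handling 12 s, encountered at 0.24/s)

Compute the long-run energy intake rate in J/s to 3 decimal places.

0.312 J/s

Energy encountered per unit search time: 0.16×6.1 + 0.24×1.4 = 1.312 J/s.
Handling time per unit search time: 0.16×2 + 0.24×12 = 3.2.
Rate = 1.312/(1 + 3.2) = 0.3124 J/s.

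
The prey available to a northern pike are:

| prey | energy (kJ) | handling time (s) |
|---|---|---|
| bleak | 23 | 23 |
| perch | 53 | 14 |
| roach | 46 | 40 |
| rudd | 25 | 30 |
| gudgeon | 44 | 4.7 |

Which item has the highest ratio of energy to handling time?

Profitability E/h (kJ/s): bleak = 23/23 = 1, perch = 53/14 = 3.79, roach = 46/40 = 1.15, rudd = 25/30 = 0.833, gudgeon = 44/4.7 = 9.36.
Ranked: gudgeon > perch > roach > bleak > rudd.

gudgeon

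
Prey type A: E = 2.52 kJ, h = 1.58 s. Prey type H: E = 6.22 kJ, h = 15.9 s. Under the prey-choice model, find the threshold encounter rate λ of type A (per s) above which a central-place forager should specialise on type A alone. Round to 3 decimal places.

0.206 per s

Drop type H once their profitability E₂/h₂ falls below the rate achievable on type A alone: E₂/h₂ = λE₁/(1 + λh₁).
Solve for λ: λE₁h₂ = E₂(1 + λh₁) → λ(E₁h₂ − E₂h₁) = E₂ → λ = E₂/(E₁h₂ − E₂h₁).
λ = 6.22/(2.52×15.9 − 6.22×1.58) = 6.22/30.24 = 0.2057 per s.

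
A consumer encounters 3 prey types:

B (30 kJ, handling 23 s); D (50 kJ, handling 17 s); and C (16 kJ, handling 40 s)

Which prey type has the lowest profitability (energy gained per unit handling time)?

C

In descending order of E/h:
D: 50/17 = 2.94 kJ/s
B: 30/23 = 1.3 kJ/s
C: 16/40 = 0.4 kJ/s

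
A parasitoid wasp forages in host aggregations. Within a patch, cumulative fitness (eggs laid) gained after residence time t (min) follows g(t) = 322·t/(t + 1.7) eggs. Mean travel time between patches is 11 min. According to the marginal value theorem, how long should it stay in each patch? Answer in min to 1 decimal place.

4.3 min

Optimal t* satisfies g'(t*) = g(t*)/(T + t*).
g'(t) = 322·1.7/(t + 1.7)². Setting 322·1.7/(t+1.7)² = 322t/[(t+1.7)(11+t)] gives 1.7(11+t) = t(t+1.7), so t² = 1.7×11 = 18.7.
t* = √18.7 = 4.324 min.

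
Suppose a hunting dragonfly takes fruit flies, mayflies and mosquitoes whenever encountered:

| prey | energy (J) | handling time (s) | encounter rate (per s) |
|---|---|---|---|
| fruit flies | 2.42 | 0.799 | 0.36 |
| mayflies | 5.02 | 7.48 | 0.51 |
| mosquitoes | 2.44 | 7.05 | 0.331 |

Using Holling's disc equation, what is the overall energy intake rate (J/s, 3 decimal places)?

0.570 J/s

R = Σλ_iE_i / (1 + Σλ_ih_i)
Numerator: 0.36×2.42 + 0.51×5.02 + 0.331×2.44 = 4.239
Denominator: 1 + 0.36×0.799 + 0.51×7.48 + 0.331×7.05 = 7.436
R = 4.239/7.436 = 0.5701 J/s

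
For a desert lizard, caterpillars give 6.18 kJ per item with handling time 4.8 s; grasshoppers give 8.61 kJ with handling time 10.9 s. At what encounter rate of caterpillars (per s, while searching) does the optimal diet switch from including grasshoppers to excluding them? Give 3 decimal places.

The zero-one rule: include grasshoppers iff E₂/h₂ > λE₁/(1+λh₁). Equality gives the switch point.
λE₁h₂ = E₂ + λE₂h₁ ⇒ λ = E₂/(E₁h₂ − E₂h₁) = 8.61/(67.36 − 41.33) = 0.3307 per s.

0.331 per s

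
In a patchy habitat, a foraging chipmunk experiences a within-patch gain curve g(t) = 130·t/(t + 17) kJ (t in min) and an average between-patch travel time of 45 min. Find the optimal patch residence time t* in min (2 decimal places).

27.66 min

Optimal t* satisfies g'(t*) = g(t*)/(T + t*).
g'(t) = 130·17/(t + 17)². Setting 130·17/(t+17)² = 130t/[(t+17)(45+t)] gives 17(45+t) = t(t+17), so t² = 17×45 = 765.
t* = √765 = 27.66 min.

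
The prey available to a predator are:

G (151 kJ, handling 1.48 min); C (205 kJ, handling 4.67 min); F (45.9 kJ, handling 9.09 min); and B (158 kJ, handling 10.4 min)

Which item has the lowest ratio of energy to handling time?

Profitability E/h (kJ/min): G = 151/1.48 = 102, C = 205/4.67 = 43.9, F = 45.9/9.09 = 5.05, B = 158/10.4 = 15.2.
Ranked: G > C > B > F.

F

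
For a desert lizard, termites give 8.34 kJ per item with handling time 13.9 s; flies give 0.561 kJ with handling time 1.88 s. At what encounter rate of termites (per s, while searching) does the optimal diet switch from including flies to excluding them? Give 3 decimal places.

0.071 per s

The zero-one rule: include flies iff E₂/h₂ > λE₁/(1+λh₁). Equality gives the switch point.
λE₁h₂ = E₂ + λE₂h₁ ⇒ λ = E₂/(E₁h₂ − E₂h₁) = 0.561/(15.68 − 7.798) = 0.07118 per s.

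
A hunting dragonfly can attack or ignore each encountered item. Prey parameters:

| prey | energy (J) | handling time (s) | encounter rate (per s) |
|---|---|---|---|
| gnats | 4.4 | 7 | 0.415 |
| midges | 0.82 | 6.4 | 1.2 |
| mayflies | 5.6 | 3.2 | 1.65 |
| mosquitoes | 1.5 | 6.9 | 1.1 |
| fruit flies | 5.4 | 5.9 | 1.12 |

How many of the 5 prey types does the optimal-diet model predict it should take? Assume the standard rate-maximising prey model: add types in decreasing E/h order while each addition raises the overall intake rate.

1

Profitabilities (E/h, J/s): mayflies 1.75, fruit flies 0.915, gnats 0.629, mosquitoes 0.217, midges 0.128. Add prey in this order while the next type's profitability exceeds the intake rate on those already taken.
Rate on top 1: 1.471. fruit flies: 0.915 < 1.471 → exclude; stop.
Optimal diet: mayflies — 1 of 5 types.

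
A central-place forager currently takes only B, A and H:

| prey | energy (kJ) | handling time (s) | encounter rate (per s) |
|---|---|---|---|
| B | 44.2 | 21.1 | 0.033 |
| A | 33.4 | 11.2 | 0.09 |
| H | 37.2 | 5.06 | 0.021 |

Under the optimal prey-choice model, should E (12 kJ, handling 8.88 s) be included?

No

Current rate: (0.033×44.2 + 0.09×33.4 + 0.021×37.2)/(1 + 0.033×21.1 + 0.09×11.2 + 0.021×5.06) = 1.866 kJ/s.
E: E/h = 12/8.88 = 1.351 kJ/s.
Since 1.351 < R, time spent handling E is better spent searching.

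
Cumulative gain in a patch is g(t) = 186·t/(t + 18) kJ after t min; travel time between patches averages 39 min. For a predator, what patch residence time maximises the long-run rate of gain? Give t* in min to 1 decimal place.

26.5 min

By the marginal value theorem, leave when the instantaneous gain rate g'(t) equals the habitat-wide average g(t)/(T + t).
g'(t) = 186·18/(t + 18)². Setting 186·18/(t+18)² = 186t/[(t+18)(39+t)] gives 18(39+t) = t(t+18), so t² = 18×39 = 702.
t* = √702 = 26.5 min.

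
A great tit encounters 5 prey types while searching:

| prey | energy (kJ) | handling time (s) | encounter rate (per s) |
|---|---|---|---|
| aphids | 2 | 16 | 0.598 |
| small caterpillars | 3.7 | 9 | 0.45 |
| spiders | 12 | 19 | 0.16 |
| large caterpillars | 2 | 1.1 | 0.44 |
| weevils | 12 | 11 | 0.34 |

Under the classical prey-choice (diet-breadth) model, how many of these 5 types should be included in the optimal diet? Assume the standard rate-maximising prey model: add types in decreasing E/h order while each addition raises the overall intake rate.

Profitabilities (E/h, kJ/s): large caterpillars 1.82, weevils 1.09, spiders 0.632, small caterpillars 0.411, aphids 0.125. Add prey in this order while the next type's profitability exceeds the intake rate on those already taken.
Rate on top 1: 0.593. weevils: 1.09 > 0.593 → include.
Rate on top 2: 0.9495. spiders: 0.632 < 0.9495 → exclude; stop.
Optimal diet: large caterpillars, weevils — 2 of 5 types.

2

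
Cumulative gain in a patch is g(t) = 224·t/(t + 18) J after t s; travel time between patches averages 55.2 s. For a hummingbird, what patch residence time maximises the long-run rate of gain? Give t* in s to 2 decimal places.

31.52 s

By the marginal value theorem, leave when the instantaneous gain rate g'(t) equals the habitat-wide average g(t)/(T + t).
g'(t) = 224·18/(t + 18)². Setting 224·18/(t+18)² = 224t/[(t+18)(55.2+t)] gives 18(55.2+t) = t(t+18), so t² = 18×55.2 = 993.6.
t* = √993.6 = 31.52 s.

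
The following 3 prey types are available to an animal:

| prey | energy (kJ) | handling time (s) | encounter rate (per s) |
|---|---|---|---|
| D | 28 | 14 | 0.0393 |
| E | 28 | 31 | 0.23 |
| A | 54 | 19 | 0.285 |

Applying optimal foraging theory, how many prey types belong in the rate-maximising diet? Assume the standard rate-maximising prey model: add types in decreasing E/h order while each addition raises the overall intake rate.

Rank by E/h (kJ/s): A 2.84, D 2, E 0.903. Include each in turn until the next type's E/h falls below the running intake rate.
Rate on top 1: 2.399. D: 2 < 2.399 → exclude; stop.
Optimal diet: A — 1 of 3 types.

1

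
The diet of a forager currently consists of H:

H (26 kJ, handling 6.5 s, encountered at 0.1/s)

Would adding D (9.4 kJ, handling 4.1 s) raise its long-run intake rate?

Yes

On H alone, R = ΣλE/(1+Σλh) = 2.6/1.65 = 1.576 kJ/s.
D: E/h = 9.4/4.1 = 2.293 kJ/s.
2.293 > 1.576, so adding D raises the average — include it.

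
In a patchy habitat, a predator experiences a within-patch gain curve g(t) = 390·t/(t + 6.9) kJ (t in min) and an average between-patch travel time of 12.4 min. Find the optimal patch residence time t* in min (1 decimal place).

Maximise g(t)/(T+t): set derivative to zero → g'(t)(T+t) = g(t).
g'(t) = 390·6.9/(t + 6.9)². Setting 390·6.9/(t+6.9)² = 390t/[(t+6.9)(12.4+t)] gives 6.9(12.4+t) = t(t+6.9), so t² = 6.9×12.4 = 85.56.
t* = √85.56 = 9.25 min.

9.2 min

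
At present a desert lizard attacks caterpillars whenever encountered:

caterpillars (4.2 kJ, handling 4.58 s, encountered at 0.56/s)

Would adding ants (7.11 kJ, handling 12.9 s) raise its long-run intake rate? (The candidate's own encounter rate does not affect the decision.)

Current rate: (0.56×4.2)/(1 + 0.56×4.58) = 0.6598 kJ/s.
ants: E/h = 7.11/12.9 = 0.5512 kJ/s.
Since 0.5512 < R, time spent handling ants is better spent searching.

No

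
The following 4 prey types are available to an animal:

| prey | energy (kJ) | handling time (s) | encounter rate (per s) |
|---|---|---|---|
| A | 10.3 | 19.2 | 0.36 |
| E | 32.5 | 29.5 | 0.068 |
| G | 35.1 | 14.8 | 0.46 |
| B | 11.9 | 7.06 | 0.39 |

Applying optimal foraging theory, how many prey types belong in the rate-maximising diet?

1

E/h in descending order: G 2.37, B 1.69, E 1.1, A 0.536 kJ/s. The optimal diet is the largest prefix of this list for which every included type satisfies E_i/h_i > R on the types above it.
Rate on top 1: 2.068. B: 1.69 < 2.068 → exclude; stop.
Optimal diet: G — 1 of 4 types.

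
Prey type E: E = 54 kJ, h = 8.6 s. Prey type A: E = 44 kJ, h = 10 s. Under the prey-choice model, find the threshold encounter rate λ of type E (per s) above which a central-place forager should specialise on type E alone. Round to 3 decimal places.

0.272 per s

The zero-one rule: include type A iff E₂/h₂ > λE₁/(1+λh₁). Equality gives the switch point.
λE₁h₂ = E₂ + λE₂h₁ ⇒ λ = E₂/(E₁h₂ − E₂h₁) = 44/(540 − 378.4) = 0.2723 per s.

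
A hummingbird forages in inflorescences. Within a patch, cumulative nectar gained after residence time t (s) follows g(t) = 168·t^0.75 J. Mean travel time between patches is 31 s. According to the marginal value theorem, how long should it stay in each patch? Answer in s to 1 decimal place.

93.0 s

Maximise g(t)/(T+t): set derivative to zero → g'(t)(T+t) = g(t).
g'(t) = 0.75·168·t^-0.25. Setting 0.75·168·t^-0.25 = 168·t^0.75/(31+t) gives 0.75(31+t) = t, so 0.25·t = 0.75×31.
t* = 0.75×31/0.25 = 93 s.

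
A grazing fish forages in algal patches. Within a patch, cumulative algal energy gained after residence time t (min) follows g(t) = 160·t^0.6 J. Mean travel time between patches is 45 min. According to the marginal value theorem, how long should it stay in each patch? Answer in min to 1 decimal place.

67.5 min

Maximise g(t)/(T+t): set derivative to zero → g'(t)(T+t) = g(t).
g'(t) = 0.6·160·t^-0.4. Setting 0.6·160·t^-0.4 = 160·t^0.6/(45+t) gives 0.6(45+t) = t, so 0.40·t = 0.6×45.
t* = 0.6×45/0.40 = 67.5 min.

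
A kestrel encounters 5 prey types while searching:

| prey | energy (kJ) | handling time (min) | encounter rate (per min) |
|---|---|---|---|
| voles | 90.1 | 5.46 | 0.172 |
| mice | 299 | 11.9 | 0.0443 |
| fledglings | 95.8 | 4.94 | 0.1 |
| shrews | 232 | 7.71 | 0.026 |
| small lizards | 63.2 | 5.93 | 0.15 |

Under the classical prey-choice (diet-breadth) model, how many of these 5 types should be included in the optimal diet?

E/h in descending order: shrews 30.1, mice 25.1, fledglings 19.4, voles 16.5, small lizards 10.7 kJ/min. The optimal diet is the largest prefix of this list for which every included type satisfies E_i/h_i > R on the types above it.
Rate on top 1: 5.025. mice: 25.1 > 5.025 → include.
Rate on top 2: 11.16. fledglings: 19.4 > 11.16 → include.
Rate on top 3: 12.99. voles: 16.5 > 12.99 → include.
Rate on top 4: 14.03. small lizards: 10.7 < 14.03 → exclude; stop.
Optimal diet: shrews, mice, fledglings, voles — 4 of 5 types.

4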